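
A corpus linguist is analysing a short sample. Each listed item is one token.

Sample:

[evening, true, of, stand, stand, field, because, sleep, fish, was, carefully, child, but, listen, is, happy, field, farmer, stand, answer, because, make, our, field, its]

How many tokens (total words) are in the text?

25

Tokens: evening, true, of, stand, stand, field, because, sleep, fish, was, carefully, child, but, listen, is, happy, field, farmer, stand, answer, because, make, our, field, its
N = 25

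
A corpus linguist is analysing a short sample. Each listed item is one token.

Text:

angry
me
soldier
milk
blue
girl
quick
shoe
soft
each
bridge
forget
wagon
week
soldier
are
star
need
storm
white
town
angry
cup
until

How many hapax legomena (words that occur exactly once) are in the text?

20

Frequencies: angry:2, soldier:2, me:1, milk:1, blue:1, girl:1, quick:1, shoe:1, soft:1, each:1, bridge:1, forget:1, wagon:1, week:1, are:1, star:1, need:1, storm:1, white:1, town:1, … (2 more, each freq 1)
Hapax (freq=1): are, blue, bridge, cup, each, forget, girl, me, milk, need, quick, shoe, soft, star, storm, town, until, wagon, week, white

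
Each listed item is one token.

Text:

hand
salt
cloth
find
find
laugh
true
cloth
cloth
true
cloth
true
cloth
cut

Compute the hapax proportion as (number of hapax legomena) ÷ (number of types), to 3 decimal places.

Frequencies: cloth:5, true:3, find:2, hand:1, salt:1, laugh:1, cut:1
Hapax count = 4; type count = 7.
Ratio = 4 / 7 = 0.571

0.571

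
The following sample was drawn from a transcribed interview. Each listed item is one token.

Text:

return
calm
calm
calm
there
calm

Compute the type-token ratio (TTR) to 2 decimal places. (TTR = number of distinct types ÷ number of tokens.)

N = 6 tokens, V = 3 types.
TTR = V / N = 3 / 6 = 0.50

0.50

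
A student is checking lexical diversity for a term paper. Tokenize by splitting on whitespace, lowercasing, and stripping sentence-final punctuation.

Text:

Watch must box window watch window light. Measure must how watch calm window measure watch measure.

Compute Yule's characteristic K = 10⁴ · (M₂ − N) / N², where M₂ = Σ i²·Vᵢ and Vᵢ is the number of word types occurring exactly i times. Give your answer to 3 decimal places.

1015.625

Frequencies: watch:4, window:3, measure:3, must:2, box:1, light:1, how:1, calm:1
N = 16. Frequency spectrum: V_1=4, V_2=1, V_3=2, V_4=1
M₂ = 1²·4 + 2²·1 + 3²·2 + 4²·1 = 42
K = 10000 × (42 − 16) / 16² = 1015.625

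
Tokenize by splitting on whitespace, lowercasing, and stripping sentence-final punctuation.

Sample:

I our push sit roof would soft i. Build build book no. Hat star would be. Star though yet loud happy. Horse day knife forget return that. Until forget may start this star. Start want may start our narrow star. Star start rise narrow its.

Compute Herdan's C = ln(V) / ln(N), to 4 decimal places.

0.9021

N = 45, V = 31.
ln(V) = 3.433987, ln(N) = 3.806662
C = 3.433987 / 3.806662 = 0.9021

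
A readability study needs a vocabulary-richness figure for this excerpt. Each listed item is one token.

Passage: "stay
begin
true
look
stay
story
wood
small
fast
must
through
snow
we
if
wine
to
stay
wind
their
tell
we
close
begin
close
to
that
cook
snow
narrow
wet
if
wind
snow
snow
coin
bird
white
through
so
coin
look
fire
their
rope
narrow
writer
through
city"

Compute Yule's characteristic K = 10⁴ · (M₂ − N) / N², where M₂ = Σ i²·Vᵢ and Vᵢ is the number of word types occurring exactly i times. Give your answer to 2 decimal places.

190.97

Frequencies: snow:4, stay:3, through:3, begin:2, look:2, we:2, if:2, to:2, wind:2, their:2, close:2, narrow:2, coin:2, true:1, story:1, wood:1, small:1, fast:1, must:1, wine:1, … (11 more, each freq 1)
N = 48. Frequency spectrum: V_1=18, V_2=10, V_3=2, V_4=1
M₂ = 1²·18 + 2²·10 + 3²·2 + 4²·1 = 92
K = 10000 × (92 − 48) / 48² = 190.97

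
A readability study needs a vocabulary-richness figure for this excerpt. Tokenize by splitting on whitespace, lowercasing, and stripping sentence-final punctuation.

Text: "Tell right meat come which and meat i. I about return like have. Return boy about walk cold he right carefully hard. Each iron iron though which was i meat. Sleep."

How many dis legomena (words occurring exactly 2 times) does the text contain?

Frequencies: meat:3, i:3, right:2, which:2, about:2, return:2, iron:2, tell:1, come:1, and:1, like:1, have:1, boy:1, walk:1, cold:1, he:1, carefully:1, hard:1, each:1, though:1, … (2 more, each freq 1)
Words with frequency 2: about, iron, return, right, which

5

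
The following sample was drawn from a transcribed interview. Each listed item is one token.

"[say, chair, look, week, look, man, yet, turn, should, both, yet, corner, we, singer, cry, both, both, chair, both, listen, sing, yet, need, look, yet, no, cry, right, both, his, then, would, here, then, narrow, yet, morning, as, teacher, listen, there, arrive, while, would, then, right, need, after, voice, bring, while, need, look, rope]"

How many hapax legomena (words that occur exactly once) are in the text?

Frequencies: yet:5, both:5, look:4, need:3, then:3, chair:2, cry:2, listen:2, right:2, would:2, while:2, say:1, week:1, man:1, turn:1, should:1, corner:1, we:1, singer:1, sing:1, … (13 more, each freq 1)
Hapax (freq=1): after, arrive, as, bring, corner, here, his, man, morning, narrow, no, rope, say, should, sing, singer, teacher, there, turn, voice, we, week

22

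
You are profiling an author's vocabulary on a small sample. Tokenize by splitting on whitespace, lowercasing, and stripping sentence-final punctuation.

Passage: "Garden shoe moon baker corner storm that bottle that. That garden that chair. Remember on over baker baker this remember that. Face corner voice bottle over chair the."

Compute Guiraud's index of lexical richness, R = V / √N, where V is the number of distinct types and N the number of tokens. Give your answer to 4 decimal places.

N = 28, V = 16.
√N = 5.291503
R = 16 / 5.291503 = 3.0237

3.0237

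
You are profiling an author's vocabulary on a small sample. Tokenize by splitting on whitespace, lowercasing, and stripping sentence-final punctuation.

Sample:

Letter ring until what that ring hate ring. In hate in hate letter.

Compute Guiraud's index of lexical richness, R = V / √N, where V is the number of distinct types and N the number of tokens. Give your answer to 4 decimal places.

1.9415

N = 13, V = 7.
√N = 3.605551
R = 7 / 3.605551 = 1.9415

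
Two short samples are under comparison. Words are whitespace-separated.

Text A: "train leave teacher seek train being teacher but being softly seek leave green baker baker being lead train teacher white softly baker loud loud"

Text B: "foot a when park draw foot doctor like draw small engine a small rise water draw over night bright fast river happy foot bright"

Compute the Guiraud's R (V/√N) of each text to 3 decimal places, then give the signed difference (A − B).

A: V=12, N=24, R=2.449
B: V=17, N=24, R=3.470
Difference = 2.449 − 3.470 = -1.021

-1.021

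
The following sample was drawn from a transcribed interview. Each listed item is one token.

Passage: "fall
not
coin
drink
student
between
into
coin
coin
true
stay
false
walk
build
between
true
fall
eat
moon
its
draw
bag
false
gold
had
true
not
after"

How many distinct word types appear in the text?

20

Distinct types: {after, bag, between, build, coin, draw, drink, eat, fall, false, gold, had, into, its, moon, not, stay, student, true, walk}
V = 20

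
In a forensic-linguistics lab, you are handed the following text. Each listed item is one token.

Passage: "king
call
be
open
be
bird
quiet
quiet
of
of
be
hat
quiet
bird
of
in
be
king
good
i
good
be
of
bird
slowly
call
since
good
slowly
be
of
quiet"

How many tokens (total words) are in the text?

Tokens: king, call, be, open, be, bird, quiet, quiet, of, of, be, hat, quiet, bird, of, in, be, king, good, i, good, be, of, bird, slowly, call, since, good, slowly, be, of, quiet
N = 32

32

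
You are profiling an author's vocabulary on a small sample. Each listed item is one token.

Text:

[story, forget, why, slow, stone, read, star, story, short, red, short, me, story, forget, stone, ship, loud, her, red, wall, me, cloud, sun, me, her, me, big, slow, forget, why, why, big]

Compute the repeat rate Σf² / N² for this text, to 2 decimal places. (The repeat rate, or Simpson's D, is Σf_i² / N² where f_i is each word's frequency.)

Frequencies: me:4, story:3, forget:3, why:3, slow:2, stone:2, short:2, red:2, her:2, big:2, read:1, star:1, ship:1, loud:1, wall:1, cloud:1, sun:1
Σf² = 74; N² = 1024
Repeat rate = 74 / 1024 = 0.07

0.07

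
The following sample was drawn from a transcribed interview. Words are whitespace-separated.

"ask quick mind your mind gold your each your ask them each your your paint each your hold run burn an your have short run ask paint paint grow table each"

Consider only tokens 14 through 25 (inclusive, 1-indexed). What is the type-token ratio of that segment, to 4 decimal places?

Segment tokens 14–25: your, paint, each, your, hold, run, burn, an, your, have, short, run
Segment N = 12, segment V = 9.
TTR = 9 / 12 = 0.7500

0.7500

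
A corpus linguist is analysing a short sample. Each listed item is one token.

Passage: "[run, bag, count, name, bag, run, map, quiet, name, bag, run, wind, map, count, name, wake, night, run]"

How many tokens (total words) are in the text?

18

Tokens: run, bag, count, name, bag, run, map, quiet, name, bag, run, wind, map, count, name, wake, night, run
N = 18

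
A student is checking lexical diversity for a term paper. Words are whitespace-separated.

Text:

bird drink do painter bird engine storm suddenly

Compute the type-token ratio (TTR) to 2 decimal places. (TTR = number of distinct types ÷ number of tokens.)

N = 8 tokens, V = 7 types.
TTR = V / N = 7 / 8 = 0.88

0.88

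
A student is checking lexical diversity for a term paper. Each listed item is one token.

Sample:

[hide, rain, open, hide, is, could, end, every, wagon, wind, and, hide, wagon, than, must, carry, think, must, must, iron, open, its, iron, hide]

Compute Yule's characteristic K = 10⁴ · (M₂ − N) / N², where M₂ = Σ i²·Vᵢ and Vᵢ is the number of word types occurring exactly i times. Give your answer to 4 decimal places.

Frequencies: hide:4, must:3, open:2, wagon:2, iron:2, rain:1, is:1, could:1, end:1, every:1, wind:1, and:1, than:1, carry:1, think:1, its:1
N = 24. Frequency spectrum: V_1=11, V_2=3, V_3=1, V_4=1
M₂ = 1²·11 + 2²·3 + 3²·1 + 4²·1 = 48
K = 10000 × (48 − 24) / 24² = 416.6667

416.6667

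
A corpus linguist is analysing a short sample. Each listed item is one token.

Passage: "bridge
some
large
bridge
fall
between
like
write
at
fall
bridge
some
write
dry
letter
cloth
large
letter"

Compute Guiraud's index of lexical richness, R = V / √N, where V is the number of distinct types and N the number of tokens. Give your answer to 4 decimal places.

2.5927

N = 18, V = 11.
√N = 4.242641
R = 11 / 4.242641 = 2.5927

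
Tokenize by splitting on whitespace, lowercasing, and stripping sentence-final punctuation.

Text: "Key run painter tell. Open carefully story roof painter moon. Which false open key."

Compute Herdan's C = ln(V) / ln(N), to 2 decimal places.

N = 14, V = 11.
ln(V) = 2.397895, ln(N) = 2.639057
C = 2.397895 / 2.639057 = 0.91

0.91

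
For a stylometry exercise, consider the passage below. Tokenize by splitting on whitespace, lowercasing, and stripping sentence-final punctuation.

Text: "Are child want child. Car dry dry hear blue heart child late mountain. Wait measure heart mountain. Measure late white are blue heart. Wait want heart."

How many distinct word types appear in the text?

Distinct types: {are, blue, car, child, dry, hear, heart, late, measure, mountain, wait, want, white}
V = 13

13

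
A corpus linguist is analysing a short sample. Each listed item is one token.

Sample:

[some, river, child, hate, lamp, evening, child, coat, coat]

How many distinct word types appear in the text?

Distinct types: {child, coat, evening, hate, lamp, river, some}
V = 7

7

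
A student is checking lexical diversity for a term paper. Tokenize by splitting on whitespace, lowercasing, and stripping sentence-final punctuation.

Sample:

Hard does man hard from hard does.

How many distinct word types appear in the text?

4

Distinct types: {does, from, hard, man}
V = 4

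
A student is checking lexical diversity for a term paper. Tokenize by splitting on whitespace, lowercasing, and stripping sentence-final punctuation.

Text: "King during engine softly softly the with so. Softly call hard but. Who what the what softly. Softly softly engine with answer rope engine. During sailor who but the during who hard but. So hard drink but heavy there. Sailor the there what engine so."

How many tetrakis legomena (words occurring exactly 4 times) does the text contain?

3

Frequencies: softly:6, engine:4, the:4, but:4, during:3, so:3, hard:3, who:3, what:3, with:2, sailor:2, there:2, king:1, call:1, answer:1, rope:1, drink:1, heavy:1
Words with frequency 4: but, engine, the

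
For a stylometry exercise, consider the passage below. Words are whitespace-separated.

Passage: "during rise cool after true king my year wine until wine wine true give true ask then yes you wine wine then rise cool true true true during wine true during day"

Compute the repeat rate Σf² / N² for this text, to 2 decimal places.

Frequencies: true:7, wine:6, during:3, rise:2, cool:2, then:2, after:1, king:1, my:1, year:1, until:1, give:1, ask:1, yes:1, you:1, day:1
Σf² = 116; N² = 1024
Repeat rate = 116 / 1024 = 0.11

0.11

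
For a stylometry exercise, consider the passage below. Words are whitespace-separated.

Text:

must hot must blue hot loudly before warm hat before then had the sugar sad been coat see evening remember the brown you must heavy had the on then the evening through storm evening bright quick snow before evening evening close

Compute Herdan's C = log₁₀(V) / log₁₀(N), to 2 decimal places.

N = 41, V = 27.
log₁₀(V) = 1.431364, log₁₀(N) = 1.612784
C = 1.431364 / 1.612784 = 0.89

0.89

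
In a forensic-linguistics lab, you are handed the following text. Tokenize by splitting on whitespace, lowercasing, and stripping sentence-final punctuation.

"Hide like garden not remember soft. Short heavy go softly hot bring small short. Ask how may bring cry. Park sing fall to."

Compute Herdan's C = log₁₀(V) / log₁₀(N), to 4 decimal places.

0.9710

N = 23, V = 21.
log₁₀(V) = 1.322219, log₁₀(N) = 1.361728
C = 1.322219 / 1.361728 = 0.9710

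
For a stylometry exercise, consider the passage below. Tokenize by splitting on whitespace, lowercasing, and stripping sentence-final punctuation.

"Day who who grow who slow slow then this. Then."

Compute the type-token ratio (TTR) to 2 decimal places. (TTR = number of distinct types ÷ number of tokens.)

0.60

N = 10 tokens, V = 6 types.
TTR = V / N = 6 / 10 = 0.60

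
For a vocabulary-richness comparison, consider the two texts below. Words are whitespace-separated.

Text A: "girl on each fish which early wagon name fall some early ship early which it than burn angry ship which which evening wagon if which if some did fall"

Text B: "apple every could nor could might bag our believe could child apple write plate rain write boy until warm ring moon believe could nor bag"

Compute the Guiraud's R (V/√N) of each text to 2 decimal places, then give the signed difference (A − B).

A: V=18, N=29, R=3.34
B: V=17, N=25, R=3.40
Difference = 3.34 − 3.40 = -0.06

-0.06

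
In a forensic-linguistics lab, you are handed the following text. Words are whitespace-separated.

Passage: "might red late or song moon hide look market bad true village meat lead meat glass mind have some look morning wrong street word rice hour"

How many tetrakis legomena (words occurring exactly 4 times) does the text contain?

Frequencies: look:2, meat:2, might:1, red:1, late:1, or:1, song:1, moon:1, hide:1, market:1, bad:1, true:1, village:1, lead:1, glass:1, mind:1, have:1, some:1, morning:1, wrong:1, … (4 more, each freq 1)
Words with frequency 4: (none)

0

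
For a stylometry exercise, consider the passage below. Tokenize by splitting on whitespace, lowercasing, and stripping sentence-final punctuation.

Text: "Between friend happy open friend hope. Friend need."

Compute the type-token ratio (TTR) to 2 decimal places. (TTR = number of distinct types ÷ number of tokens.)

0.75

N = 8 tokens, V = 6 types.
TTR = V / N = 6 / 8 = 0.75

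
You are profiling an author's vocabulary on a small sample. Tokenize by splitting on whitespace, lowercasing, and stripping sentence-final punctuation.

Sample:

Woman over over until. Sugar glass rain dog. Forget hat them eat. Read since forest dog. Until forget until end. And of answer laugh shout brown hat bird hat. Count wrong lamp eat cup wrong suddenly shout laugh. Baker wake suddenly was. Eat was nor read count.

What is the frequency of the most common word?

3

Frequencies: until:3, hat:3, eat:3, over:2, dog:2, forget:2, read:2, laugh:2, shout:2, count:2, wrong:2, suddenly:2, was:2, woman:1, sugar:1, glass:1, rain:1, them:1, since:1, forest:1, … (11 more, each freq 1)
Most common: 'until' with frequency 3.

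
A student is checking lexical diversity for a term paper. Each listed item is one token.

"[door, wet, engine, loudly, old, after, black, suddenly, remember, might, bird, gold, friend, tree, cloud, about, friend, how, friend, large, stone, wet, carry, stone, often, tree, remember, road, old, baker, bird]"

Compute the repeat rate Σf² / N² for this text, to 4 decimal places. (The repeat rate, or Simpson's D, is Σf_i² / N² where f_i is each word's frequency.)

Frequencies: friend:3, wet:2, old:2, remember:2, bird:2, tree:2, stone:2, door:1, engine:1, loudly:1, after:1, black:1, suddenly:1, might:1, gold:1, cloud:1, about:1, how:1, large:1, carry:1, … (3 more, each freq 1)
Σf² = 49; N² = 961
Repeat rate = 49 / 961 = 0.0510

0.0510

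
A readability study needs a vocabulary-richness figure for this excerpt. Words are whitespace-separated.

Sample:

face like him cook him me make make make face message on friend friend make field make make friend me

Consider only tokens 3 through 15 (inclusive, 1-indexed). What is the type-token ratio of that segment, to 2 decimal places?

0.62

Segment tokens 3–15: him, cook, him, me, make, make, make, face, message, on, friend, friend, make
Segment N = 13, segment V = 8.
TTR = 8 / 13 = 0.62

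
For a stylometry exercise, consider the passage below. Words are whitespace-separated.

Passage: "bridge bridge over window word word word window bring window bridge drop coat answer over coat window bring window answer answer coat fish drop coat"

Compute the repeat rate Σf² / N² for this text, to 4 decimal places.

0.1296

Frequencies: window:5, coat:4, bridge:3, word:3, answer:3, over:2, bring:2, drop:2, fish:1
Σf² = 81; N² = 625
Repeat rate = 81 / 625 = 0.1296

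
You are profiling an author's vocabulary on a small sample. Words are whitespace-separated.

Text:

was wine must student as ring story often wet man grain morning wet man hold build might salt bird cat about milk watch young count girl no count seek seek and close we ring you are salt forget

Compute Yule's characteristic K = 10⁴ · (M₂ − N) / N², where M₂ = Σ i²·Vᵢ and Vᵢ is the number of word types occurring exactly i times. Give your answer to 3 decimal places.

Frequencies: ring:2, wet:2, man:2, salt:2, count:2, seek:2, was:1, wine:1, must:1, student:1, as:1, story:1, often:1, grain:1, morning:1, hold:1, build:1, might:1, bird:1, cat:1, … (12 more, each freq 1)
N = 38. Frequency spectrum: V_1=26, V_2=6
M₂ = 1²·26 + 2²·6 = 50
K = 10000 × (50 − 38) / 38² = 83.102

83.102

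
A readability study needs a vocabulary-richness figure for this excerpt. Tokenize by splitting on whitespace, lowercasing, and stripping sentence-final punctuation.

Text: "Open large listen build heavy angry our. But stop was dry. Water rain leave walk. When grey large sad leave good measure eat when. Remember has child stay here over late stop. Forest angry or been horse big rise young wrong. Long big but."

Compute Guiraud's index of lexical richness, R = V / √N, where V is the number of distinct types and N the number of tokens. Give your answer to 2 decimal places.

5.58

N = 44, V = 37.
√N = 6.633250
R = 37 / 6.633250 = 5.58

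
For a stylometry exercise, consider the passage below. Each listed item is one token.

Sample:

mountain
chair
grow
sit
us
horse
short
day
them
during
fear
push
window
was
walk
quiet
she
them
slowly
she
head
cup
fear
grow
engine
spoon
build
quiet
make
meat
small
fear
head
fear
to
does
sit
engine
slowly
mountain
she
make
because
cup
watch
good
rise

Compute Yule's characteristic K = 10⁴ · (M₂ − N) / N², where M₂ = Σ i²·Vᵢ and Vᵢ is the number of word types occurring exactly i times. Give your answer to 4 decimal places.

Frequencies: fear:4, she:3, mountain:2, grow:2, sit:2, them:2, quiet:2, slowly:2, head:2, cup:2, engine:2, make:2, chair:1, us:1, horse:1, short:1, day:1, during:1, push:1, window:1, … (12 more, each freq 1)
N = 47. Frequency spectrum: V_1=20, V_2=10, V_3=1, V_4=1
M₂ = 1²·20 + 2²·10 + 3²·1 + 4²·1 = 85
K = 10000 × (85 − 47) / 47² = 172.0235

172.0235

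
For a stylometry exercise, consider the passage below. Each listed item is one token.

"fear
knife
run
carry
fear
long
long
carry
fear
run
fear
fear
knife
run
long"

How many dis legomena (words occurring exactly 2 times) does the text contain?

Frequencies: fear:5, run:3, long:3, knife:2, carry:2
Words with frequency 2: carry, knife

2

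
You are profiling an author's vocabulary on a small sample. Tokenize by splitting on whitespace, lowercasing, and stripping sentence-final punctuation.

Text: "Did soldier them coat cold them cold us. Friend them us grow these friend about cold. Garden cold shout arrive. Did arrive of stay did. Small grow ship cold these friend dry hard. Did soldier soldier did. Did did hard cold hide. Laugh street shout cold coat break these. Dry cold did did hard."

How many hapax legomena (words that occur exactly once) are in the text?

Frequencies: did:9, cold:8, soldier:3, them:3, friend:3, these:3, hard:3, coat:2, us:2, grow:2, shout:2, arrive:2, dry:2, about:1, garden:1, of:1, stay:1, small:1, ship:1, hide:1, … (3 more, each freq 1)
Hapax (freq=1): about, break, garden, hide, laugh, of, ship, small, stay, street

10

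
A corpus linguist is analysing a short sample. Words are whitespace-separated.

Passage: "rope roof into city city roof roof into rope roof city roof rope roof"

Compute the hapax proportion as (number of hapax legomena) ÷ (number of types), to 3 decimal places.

0.000

Frequencies: roof:6, rope:3, city:3, into:2
Hapax count = 0; type count = 4.
Ratio = 0 / 4 = 0.000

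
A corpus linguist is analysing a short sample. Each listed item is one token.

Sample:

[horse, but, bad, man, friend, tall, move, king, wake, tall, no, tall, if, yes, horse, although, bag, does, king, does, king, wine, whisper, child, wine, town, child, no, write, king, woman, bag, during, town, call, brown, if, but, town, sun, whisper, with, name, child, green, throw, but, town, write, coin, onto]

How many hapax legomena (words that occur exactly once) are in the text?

Frequencies: king:4, town:4, but:3, tall:3, child:3, horse:2, no:2, if:2, bag:2, does:2, wine:2, whisper:2, write:2, bad:1, man:1, friend:1, move:1, wake:1, yes:1, although:1, … (11 more, each freq 1)
Hapax (freq=1): although, bad, brown, call, coin, during, friend, green, man, move, name, onto, sun, throw, wake, with, woman, yes

18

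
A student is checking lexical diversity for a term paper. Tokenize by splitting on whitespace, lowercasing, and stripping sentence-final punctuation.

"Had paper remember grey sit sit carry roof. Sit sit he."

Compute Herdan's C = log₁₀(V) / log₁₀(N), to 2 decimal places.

N = 11, V = 8.
log₁₀(V) = 0.903090, log₁₀(N) = 1.041393
C = 0.903090 / 1.041393 = 0.87

0.87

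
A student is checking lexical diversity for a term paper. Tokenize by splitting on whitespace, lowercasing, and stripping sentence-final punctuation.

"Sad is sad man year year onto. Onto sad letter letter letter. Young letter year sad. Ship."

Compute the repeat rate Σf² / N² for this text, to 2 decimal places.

0.17

Frequencies: sad:4, letter:4, year:3, onto:2, is:1, man:1, young:1, ship:1
Σf² = 49; N² = 289
Repeat rate = 49 / 289 = 0.17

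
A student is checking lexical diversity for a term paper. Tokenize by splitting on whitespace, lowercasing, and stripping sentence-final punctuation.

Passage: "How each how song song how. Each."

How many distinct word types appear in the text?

Distinct types: {each, how, song}
V = 3

3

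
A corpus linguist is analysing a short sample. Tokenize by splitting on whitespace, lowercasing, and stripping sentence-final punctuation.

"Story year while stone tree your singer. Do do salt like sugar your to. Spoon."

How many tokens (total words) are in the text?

Tokens: story, year, while, stone, tree, your, singer, do, do, salt, like, sugar, your, to, spoon
N = 15

15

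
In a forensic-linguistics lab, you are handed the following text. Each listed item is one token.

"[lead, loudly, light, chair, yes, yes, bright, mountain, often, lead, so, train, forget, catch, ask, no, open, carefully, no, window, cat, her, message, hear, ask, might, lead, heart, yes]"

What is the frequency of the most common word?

Frequencies: lead:3, yes:3, ask:2, no:2, loudly:1, light:1, chair:1, bright:1, mountain:1, often:1, so:1, train:1, forget:1, catch:1, open:1, carefully:1, window:1, cat:1, her:1, message:1, … (3 more, each freq 1)
Most common: 'lead' with frequency 3.

3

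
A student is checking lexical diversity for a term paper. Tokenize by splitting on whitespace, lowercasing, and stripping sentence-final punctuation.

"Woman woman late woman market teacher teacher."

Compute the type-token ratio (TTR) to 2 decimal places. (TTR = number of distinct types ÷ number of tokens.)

N = 7 tokens, V = 4 types.
TTR = V / N = 4 / 7 = 0.57

0.57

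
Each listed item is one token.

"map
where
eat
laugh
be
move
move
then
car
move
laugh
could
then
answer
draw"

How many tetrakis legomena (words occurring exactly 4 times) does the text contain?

0

Frequencies: move:3, laugh:2, then:2, map:1, where:1, eat:1, be:1, car:1, could:1, answer:1, draw:1
Words with frequency 4: (none)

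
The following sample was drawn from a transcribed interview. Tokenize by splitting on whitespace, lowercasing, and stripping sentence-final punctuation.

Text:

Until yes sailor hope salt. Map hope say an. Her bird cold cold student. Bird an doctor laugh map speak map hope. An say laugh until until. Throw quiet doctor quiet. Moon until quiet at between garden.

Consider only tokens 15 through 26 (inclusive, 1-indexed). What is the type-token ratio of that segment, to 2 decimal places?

Segment tokens 15–26: bird, an, doctor, laugh, map, speak, map, hope, an, say, laugh, until
Segment N = 12, segment V = 9.
TTR = 9 / 12 = 0.75

0.75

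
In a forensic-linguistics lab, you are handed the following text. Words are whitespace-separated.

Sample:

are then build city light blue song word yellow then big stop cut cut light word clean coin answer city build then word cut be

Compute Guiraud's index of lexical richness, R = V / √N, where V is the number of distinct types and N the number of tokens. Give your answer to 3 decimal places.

N = 25, V = 16.
√N = 5.000000
R = 16 / 5.000000 = 3.200

3.200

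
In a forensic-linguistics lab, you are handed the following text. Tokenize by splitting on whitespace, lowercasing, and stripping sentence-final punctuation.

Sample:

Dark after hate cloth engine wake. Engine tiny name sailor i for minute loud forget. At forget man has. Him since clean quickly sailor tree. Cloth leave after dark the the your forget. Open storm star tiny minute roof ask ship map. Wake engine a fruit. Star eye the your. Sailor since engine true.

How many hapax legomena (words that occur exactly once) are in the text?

23

Frequencies: engine:4, sailor:3, forget:3, the:3, dark:2, after:2, cloth:2, wake:2, tiny:2, minute:2, since:2, your:2, star:2, hate:1, name:1, i:1, for:1, loud:1, at:1, man:1, … (16 more, each freq 1)
Hapax (freq=1): a, ask, at, clean, eye, for, fruit, has, hate, him, i, leave, loud, man, map, name, open, quickly, roof, ship, storm, tree, true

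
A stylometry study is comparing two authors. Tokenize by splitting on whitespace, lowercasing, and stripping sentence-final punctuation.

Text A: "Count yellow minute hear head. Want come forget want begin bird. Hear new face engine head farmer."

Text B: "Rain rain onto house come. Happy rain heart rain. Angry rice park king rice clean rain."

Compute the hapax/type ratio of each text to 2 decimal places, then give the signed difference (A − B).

A: hapax=11, V=14, ratio=0.79
B: hapax=9, V=11, ratio=0.82
Difference = 0.79 − 0.82 = -0.03

-0.03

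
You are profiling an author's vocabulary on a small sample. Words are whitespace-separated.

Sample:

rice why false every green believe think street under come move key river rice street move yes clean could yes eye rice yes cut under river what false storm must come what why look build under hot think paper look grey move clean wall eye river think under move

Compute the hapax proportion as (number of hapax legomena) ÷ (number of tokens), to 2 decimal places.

0.27

Frequencies: under:4, move:4, rice:3, think:3, river:3, yes:3, why:2, false:2, street:2, come:2, clean:2, eye:2, what:2, look:2, every:1, green:1, believe:1, key:1, could:1, cut:1, … (7 more, each freq 1)
Hapax count = 13; token count = 49.
Ratio = 13 / 49 = 0.27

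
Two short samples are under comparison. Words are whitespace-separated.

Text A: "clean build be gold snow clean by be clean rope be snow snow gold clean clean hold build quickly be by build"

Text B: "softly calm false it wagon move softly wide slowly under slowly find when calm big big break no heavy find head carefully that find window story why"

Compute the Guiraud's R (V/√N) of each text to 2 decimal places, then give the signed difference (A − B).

A: V=9, N=22, R=1.92
B: V=21, N=27, R=4.04
Difference = 1.92 − 4.04 = -2.12

-2.12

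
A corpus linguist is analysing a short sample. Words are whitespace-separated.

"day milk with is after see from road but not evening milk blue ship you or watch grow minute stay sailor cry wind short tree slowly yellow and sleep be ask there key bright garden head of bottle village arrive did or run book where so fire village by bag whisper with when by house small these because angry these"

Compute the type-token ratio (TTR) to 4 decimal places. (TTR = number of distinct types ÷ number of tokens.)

0.9000

N = 60 tokens, V = 54 types.
TTR = V / N = 54 / 60 = 0.9000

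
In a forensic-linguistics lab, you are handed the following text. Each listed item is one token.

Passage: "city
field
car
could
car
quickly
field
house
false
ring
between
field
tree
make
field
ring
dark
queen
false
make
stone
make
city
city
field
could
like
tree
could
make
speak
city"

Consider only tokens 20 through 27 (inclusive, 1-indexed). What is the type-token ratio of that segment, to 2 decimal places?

0.75

Segment tokens 20–27: make, stone, make, city, city, field, could, like
Segment N = 8, segment V = 6.
TTR = 6 / 8 = 0.75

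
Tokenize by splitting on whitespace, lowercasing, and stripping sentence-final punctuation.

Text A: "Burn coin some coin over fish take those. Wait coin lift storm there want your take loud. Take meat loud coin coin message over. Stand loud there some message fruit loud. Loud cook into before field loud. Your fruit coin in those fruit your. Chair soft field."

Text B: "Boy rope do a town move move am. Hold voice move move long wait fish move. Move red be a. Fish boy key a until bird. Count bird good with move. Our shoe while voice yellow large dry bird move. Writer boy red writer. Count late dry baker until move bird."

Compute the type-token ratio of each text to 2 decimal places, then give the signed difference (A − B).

-0.04

TTR(A) = 25/47 = 0.53
TTR(B) = 29/51 = 0.57
Difference = 0.53 − 0.57 = -0.04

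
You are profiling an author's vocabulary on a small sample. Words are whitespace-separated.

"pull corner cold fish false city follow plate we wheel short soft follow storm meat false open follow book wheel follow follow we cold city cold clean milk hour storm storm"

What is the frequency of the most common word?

Frequencies: follow:5, cold:3, storm:3, false:2, city:2, we:2, wheel:2, pull:1, corner:1, fish:1, plate:1, short:1, soft:1, meat:1, open:1, book:1, clean:1, milk:1, hour:1
Most common: 'follow' with frequency 5.

5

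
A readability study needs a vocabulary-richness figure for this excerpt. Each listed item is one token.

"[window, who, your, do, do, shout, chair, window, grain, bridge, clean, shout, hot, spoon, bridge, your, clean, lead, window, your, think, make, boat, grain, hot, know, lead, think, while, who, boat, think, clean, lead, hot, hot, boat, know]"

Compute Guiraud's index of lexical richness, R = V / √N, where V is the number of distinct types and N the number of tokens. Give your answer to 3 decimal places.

2.758

N = 38, V = 17.
√N = 6.164414
R = 17 / 6.164414 = 2.758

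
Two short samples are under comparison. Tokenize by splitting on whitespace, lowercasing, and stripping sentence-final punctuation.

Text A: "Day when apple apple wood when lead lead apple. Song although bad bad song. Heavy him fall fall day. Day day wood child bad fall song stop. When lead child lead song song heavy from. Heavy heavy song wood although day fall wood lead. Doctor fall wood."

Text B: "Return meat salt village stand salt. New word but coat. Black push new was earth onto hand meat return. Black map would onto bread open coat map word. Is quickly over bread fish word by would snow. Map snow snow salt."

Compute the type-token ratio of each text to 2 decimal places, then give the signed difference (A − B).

-0.29

TTR(A) = 15/47 = 0.32
TTR(B) = 25/41 = 0.61
Difference = 0.32 − 0.61 = -0.29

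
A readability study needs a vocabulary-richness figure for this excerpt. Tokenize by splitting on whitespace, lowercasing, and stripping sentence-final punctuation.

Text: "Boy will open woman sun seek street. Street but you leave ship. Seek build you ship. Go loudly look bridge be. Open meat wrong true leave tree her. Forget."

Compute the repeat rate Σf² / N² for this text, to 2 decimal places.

Frequencies: open:2, seek:2, street:2, you:2, leave:2, ship:2, boy:1, will:1, woman:1, sun:1, but:1, build:1, go:1, loudly:1, look:1, bridge:1, be:1, meat:1, wrong:1, true:1, … (3 more, each freq 1)
Σf² = 41; N² = 841
Repeat rate = 41 / 841 = 0.05

0.05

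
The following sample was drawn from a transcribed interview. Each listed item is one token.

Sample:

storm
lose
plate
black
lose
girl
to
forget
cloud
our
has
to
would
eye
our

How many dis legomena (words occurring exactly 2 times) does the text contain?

Frequencies: lose:2, to:2, our:2, storm:1, plate:1, black:1, girl:1, forget:1, cloud:1, has:1, would:1, eye:1
Words with frequency 2: lose, our, to

3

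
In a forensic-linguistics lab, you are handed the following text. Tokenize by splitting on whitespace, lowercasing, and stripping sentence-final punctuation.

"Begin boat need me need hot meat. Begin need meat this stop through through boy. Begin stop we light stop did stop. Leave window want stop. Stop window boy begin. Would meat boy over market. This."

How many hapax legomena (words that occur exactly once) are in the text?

11

Frequencies: stop:6, begin:4, need:3, meat:3, boy:3, this:2, through:2, window:2, boat:1, me:1, hot:1, we:1, light:1, did:1, leave:1, want:1, would:1, over:1, market:1
Hapax (freq=1): boat, did, hot, leave, light, market, me, over, want, we, would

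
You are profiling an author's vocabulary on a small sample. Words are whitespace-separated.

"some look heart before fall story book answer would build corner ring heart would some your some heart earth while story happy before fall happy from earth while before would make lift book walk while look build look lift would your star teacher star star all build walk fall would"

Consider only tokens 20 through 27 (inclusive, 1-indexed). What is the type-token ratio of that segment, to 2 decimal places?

Segment tokens 20–27: while, story, happy, before, fall, happy, from, earth
Segment N = 8, segment V = 7.
TTR = 7 / 8 = 0.88

0.88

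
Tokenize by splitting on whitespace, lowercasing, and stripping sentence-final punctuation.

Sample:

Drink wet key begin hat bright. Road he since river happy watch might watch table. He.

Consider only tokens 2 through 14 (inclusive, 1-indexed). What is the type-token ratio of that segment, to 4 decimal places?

0.9231

Segment tokens 2–14: wet, key, begin, hat, bright, road, he, since, river, happy, watch, might, watch
Segment N = 13, segment V = 12.
TTR = 12 / 13 = 0.9231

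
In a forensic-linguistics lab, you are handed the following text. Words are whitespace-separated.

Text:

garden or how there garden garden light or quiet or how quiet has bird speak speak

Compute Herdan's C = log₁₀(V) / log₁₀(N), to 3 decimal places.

N = 16, V = 9.
log₁₀(V) = 0.954243, log₁₀(N) = 1.204120
C = 0.954243 / 1.204120 = 0.792

0.792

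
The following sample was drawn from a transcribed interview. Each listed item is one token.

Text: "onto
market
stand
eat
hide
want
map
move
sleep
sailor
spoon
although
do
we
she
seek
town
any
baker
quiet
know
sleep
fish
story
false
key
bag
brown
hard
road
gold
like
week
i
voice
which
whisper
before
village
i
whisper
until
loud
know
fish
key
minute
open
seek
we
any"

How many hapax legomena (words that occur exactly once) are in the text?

33

Frequencies: sleep:2, we:2, seek:2, any:2, know:2, fish:2, key:2, i:2, whisper:2, onto:1, market:1, stand:1, eat:1, hide:1, want:1, map:1, move:1, sailor:1, spoon:1, although:1, … (22 more, each freq 1)
Hapax (freq=1): although, bag, baker, before, brown, do, eat, false, gold, hard, hide, like, loud, map, market, minute, move, onto, open, quiet, road, sailor, she, spoon, stand, story, town, until, village, voice, want, week, which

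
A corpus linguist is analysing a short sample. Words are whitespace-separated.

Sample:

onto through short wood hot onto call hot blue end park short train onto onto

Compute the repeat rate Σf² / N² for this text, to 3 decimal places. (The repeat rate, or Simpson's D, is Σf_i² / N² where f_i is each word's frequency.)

0.138

Frequencies: onto:4, short:2, hot:2, through:1, wood:1, call:1, blue:1, end:1, park:1, train:1
Σf² = 31; N² = 225
Repeat rate = 31 / 225 = 0.138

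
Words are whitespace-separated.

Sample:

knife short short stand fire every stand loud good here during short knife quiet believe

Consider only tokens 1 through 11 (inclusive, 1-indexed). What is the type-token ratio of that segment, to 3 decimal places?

0.818

Segment tokens 1–11: knife, short, short, stand, fire, every, stand, loud, good, here, during
Segment N = 11, segment V = 9.
TTR = 9 / 11 = 0.818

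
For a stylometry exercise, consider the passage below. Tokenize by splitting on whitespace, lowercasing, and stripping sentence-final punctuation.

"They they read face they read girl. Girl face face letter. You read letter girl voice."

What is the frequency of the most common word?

Frequencies: they:3, read:3, face:3, girl:3, letter:2, you:1, voice:1
Most common: 'they' with frequency 3.

3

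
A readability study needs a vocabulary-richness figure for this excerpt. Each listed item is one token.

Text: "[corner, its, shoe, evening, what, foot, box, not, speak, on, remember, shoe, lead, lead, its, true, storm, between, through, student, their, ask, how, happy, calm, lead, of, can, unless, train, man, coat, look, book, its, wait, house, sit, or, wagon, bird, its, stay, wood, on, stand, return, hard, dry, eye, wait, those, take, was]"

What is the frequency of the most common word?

4

Frequencies: its:4, lead:3, shoe:2, on:2, wait:2, corner:1, evening:1, what:1, foot:1, box:1, not:1, speak:1, remember:1, true:1, storm:1, between:1, through:1, student:1, their:1, ask:1, … (26 more, each freq 1)
Most common: 'its' with frequency 4.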